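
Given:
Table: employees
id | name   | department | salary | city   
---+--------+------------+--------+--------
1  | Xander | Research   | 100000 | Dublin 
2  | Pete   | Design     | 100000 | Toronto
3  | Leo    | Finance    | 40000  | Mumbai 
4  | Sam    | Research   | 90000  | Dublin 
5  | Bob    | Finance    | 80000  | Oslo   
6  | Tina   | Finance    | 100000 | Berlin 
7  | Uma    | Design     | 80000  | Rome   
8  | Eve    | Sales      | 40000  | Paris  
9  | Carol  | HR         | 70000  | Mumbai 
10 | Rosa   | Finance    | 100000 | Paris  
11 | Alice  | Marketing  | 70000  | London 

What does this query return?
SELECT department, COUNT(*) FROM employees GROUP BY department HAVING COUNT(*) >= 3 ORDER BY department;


Groups with count >= 3:
  Finance: 4 -> PASS
  Design: 2 -> filtered out
  HR: 1 -> filtered out
  Marketing: 1 -> filtered out
  Research: 2 -> filtered out
  Sales: 1 -> filtered out


1 groups:
Finance, 4


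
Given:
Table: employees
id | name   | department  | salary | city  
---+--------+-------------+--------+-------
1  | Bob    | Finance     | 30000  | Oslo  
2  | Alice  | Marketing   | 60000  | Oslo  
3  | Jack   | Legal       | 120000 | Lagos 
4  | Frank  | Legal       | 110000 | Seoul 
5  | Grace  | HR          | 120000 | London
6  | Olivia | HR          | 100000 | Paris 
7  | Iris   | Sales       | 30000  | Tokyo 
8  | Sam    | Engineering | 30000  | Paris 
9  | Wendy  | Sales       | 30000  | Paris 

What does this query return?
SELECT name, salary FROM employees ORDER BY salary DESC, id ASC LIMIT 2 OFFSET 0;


Sort by salary DESC (id ASC tiebreak), then skip 0 and take 2
Rows 1 through 2

2 rows:
Jack, 120000
Grace, 120000


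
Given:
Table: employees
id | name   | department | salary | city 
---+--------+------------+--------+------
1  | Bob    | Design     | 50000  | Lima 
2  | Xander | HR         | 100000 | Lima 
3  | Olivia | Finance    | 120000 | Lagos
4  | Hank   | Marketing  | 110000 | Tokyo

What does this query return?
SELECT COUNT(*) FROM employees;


COUNT(*) counts all rows

4


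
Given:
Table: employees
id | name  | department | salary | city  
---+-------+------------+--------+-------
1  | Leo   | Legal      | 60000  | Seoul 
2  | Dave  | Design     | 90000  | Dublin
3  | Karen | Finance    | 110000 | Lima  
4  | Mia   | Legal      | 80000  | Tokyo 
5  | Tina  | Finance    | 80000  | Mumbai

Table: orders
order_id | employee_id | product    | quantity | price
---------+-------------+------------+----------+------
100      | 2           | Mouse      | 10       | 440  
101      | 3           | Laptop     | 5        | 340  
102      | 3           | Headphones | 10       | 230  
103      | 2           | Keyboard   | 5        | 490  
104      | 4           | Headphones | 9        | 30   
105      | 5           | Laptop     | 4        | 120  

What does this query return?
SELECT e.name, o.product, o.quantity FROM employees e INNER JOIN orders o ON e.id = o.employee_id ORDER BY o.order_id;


Joining employees.id = orders.employee_id:
  employee Dave (id=2) -> order Mouse
  employee Karen (id=3) -> order Laptop
  employee Karen (id=3) -> order Headphones
  employee Dave (id=2) -> order Keyboard
  employee Mia (id=4) -> order Headphones
  employee Tina (id=5) -> order Laptop


6 rows:
Dave, Mouse, 10
Karen, Laptop, 5
Karen, Headphones, 10
Dave, Keyboard, 5
Mia, Headphones, 9
Tina, Laptop, 4


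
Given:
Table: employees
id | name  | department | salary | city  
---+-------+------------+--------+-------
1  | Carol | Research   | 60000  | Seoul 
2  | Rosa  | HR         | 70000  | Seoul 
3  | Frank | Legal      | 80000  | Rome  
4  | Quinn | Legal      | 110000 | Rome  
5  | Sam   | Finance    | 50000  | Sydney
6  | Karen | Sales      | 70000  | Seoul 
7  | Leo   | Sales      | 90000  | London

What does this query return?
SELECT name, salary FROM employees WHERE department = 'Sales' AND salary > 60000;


Filtering: department = 'Sales' AND salary > 60000
Matching: 2 rows

2 rows:
Karen, 70000
Leo, 90000


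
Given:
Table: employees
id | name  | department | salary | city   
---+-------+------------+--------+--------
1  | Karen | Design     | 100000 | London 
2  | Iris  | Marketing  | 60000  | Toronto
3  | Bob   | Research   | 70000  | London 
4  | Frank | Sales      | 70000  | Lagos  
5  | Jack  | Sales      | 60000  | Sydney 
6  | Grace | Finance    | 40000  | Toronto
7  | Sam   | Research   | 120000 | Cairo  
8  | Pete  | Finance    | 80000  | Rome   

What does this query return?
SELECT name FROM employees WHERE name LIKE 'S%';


LIKE 'S%' matches names starting with 'S'
Matching: 1

1 rows:
Sam


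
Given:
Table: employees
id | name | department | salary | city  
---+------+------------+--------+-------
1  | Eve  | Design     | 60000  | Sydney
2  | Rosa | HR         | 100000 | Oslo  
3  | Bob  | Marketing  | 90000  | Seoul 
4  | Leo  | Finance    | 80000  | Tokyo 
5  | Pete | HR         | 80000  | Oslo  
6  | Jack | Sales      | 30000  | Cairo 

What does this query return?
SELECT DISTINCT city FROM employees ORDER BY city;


All 'city' values (row order): Sydney, Oslo, Seoul, Tokyo, Oslo, Cairo
Removing duplicates leaves 5 unique value(s).

5 values:
Cairo
Oslo
Seoul
Sydney
Tokyo


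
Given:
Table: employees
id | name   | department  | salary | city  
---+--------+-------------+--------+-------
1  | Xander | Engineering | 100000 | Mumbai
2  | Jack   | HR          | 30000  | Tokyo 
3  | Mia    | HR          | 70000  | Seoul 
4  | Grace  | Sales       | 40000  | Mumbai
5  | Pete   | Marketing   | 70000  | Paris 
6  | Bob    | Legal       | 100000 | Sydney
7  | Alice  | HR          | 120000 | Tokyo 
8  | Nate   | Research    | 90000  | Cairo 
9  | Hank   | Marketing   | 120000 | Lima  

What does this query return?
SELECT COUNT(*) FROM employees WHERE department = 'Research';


Counting rows where department = 'Research'
  Nate -> MATCH


1


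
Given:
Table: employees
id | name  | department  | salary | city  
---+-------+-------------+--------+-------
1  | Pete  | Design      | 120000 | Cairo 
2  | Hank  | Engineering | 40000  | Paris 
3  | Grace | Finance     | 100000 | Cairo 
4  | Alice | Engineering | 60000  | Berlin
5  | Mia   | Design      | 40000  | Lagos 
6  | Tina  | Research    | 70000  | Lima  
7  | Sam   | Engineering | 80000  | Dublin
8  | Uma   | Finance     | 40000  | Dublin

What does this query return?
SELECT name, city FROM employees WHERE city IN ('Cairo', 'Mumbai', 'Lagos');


Filtering: city IN ('Cairo', 'Mumbai', 'Lagos')
Matching: 3 rows

3 rows:
Pete, Cairo
Grace, Cairo
Mia, Lagos


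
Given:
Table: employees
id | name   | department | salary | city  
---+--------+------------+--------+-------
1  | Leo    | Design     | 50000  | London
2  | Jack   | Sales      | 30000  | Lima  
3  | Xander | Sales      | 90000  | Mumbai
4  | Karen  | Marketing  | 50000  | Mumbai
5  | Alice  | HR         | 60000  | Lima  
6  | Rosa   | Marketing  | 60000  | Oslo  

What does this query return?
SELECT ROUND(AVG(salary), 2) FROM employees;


SUM(salary) = 340000
COUNT = 6
ROUND(AVG, 2) = ROUND(340000 / 6, 2) = 56666.67

56666.67


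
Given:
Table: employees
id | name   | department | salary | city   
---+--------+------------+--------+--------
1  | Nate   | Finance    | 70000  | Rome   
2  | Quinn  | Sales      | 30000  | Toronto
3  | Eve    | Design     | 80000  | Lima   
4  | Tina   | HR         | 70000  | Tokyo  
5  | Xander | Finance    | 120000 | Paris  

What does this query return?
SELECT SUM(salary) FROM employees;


SUM(salary) = 70000 + 30000 + 80000 + 70000 + 120000 = 370000

370000


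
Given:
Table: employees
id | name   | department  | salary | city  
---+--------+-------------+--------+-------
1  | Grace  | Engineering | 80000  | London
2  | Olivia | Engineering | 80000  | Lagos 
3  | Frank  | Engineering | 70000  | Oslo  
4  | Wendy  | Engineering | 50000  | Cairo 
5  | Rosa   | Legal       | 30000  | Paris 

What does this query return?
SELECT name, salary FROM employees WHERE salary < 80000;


Filtering: salary < 80000
Matching: 3 rows

3 rows:
Frank, 70000
Wendy, 50000
Rosa, 30000


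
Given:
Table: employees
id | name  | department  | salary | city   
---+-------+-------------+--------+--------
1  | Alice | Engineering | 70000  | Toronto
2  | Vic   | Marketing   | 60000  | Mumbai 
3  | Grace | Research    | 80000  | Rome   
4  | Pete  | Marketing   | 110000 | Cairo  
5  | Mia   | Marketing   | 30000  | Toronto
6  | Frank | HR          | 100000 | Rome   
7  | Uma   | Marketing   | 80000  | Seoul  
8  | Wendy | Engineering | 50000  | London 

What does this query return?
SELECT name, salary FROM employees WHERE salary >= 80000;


Filtering: salary >= 80000
Matching: 4 rows

4 rows:
Grace, 80000
Pete, 110000
Frank, 100000
Uma, 80000


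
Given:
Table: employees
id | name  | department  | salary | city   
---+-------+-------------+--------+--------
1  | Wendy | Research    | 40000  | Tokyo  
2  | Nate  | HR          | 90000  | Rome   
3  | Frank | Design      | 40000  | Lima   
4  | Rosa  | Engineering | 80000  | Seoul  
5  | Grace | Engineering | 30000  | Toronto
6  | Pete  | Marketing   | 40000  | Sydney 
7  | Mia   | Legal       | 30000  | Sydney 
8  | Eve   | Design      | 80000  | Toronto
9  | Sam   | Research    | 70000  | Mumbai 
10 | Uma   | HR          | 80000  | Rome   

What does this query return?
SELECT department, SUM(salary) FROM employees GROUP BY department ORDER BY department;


Summing salary within each department:
  Design: 40000 + 80000 = 120000
  Engineering: 80000 + 30000 = 110000
  HR: 90000 + 80000 = 170000
  Legal: 30000 = 30000
  Marketing: 40000 = 40000
  Research: 40000 + 70000 = 110000


6 groups:
Design, 120000
Engineering, 110000
HR, 170000
Legal, 30000
Marketing, 40000
Research, 110000


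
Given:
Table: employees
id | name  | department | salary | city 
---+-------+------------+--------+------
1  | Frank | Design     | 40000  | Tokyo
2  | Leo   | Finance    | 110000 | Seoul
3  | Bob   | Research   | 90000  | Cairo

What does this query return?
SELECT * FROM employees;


SELECT * returns all 3 rows with all columns

3 rows:
1, Frank, Design, 40000, Tokyo
2, Leo, Finance, 110000, Seoul
3, Bob, Research, 90000, Cairo


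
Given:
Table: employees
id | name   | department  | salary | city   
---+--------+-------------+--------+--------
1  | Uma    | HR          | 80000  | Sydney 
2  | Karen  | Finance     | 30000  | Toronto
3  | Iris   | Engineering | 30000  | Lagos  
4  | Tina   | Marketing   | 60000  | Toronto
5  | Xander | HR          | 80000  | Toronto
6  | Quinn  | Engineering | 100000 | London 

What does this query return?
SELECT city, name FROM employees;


Projecting columns: city, name

6 rows:
Sydney, Uma
Toronto, Karen
Lagos, Iris
Toronto, Tina
Toronto, Xander
London, Quinn


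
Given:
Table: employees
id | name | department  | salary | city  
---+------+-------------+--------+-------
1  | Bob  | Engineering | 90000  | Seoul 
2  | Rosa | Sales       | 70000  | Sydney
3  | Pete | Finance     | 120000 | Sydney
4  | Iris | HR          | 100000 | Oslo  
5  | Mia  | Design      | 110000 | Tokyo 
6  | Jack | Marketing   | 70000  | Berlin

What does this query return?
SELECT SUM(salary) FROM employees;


SUM(salary) = 90000 + 70000 + 120000 + 100000 + 110000 + 70000 = 560000

560000


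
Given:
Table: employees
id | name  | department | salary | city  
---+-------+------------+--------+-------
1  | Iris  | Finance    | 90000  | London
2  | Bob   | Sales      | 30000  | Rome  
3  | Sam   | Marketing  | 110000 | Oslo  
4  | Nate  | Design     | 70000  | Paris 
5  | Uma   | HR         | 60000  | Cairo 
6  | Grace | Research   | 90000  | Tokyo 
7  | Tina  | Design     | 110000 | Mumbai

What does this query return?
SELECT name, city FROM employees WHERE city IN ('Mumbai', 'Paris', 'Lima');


Filtering: city IN ('Mumbai', 'Paris', 'Lima')
Matching: 2 rows

2 rows:
Nate, Paris
Tina, Mumbai


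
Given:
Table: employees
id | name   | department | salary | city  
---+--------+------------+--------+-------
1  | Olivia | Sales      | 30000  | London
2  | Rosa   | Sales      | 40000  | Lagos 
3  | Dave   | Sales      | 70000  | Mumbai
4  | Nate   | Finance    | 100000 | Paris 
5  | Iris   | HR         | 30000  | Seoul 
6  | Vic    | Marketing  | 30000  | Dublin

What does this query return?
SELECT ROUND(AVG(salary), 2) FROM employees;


SUM(salary) = 300000
COUNT = 6
ROUND(AVG, 2) = ROUND(300000 / 6, 2) = 50000.0

50000.0


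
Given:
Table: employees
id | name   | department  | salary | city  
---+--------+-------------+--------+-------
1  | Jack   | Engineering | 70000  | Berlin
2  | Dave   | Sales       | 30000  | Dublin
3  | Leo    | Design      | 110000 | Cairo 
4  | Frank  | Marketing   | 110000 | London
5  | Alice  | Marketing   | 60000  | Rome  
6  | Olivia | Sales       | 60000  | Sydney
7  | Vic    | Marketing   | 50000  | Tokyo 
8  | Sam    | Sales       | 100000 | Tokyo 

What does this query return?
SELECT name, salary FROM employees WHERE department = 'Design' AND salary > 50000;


Filtering: department = 'Design' AND salary > 50000
Matching: 1 rows

1 rows:
Leo, 110000


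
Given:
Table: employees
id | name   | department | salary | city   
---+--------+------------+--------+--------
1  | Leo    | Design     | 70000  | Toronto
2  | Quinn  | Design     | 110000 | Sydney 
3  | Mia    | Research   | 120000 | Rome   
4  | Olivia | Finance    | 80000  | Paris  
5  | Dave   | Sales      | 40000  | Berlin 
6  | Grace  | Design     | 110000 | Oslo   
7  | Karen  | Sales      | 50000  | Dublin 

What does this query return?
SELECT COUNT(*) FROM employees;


COUNT(*) counts all rows

7


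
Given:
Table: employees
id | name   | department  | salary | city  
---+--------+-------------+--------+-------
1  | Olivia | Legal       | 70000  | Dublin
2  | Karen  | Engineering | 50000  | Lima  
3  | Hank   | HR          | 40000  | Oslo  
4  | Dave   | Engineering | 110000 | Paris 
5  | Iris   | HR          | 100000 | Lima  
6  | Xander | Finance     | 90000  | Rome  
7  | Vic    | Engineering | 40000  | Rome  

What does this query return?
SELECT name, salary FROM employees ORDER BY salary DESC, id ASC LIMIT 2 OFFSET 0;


Sort by salary DESC (id ASC tiebreak), then skip 0 and take 2
Rows 1 through 2

2 rows:
Dave, 110000
Iris, 100000


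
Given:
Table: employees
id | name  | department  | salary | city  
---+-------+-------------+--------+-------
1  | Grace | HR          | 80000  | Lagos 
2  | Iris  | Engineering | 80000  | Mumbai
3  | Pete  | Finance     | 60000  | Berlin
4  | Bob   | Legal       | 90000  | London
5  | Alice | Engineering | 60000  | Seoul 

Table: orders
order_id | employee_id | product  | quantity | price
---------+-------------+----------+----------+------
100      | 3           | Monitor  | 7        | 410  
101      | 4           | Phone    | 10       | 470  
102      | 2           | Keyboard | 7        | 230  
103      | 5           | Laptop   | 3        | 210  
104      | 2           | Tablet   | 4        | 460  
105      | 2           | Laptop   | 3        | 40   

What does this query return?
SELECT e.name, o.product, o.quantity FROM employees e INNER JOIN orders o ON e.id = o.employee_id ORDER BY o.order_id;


Joining employees.id = orders.employee_id:
  employee Pete (id=3) -> order Monitor
  employee Bob (id=4) -> order Phone
  employee Iris (id=2) -> order Keyboard
  employee Alice (id=5) -> order Laptop
  employee Iris (id=2) -> order Tablet
  employee Iris (id=2) -> order Laptop


6 rows:
Pete, Monitor, 7
Bob, Phone, 10
Iris, Keyboard, 7
Alice, Laptop, 3
Iris, Tablet, 4
Iris, Laptop, 3


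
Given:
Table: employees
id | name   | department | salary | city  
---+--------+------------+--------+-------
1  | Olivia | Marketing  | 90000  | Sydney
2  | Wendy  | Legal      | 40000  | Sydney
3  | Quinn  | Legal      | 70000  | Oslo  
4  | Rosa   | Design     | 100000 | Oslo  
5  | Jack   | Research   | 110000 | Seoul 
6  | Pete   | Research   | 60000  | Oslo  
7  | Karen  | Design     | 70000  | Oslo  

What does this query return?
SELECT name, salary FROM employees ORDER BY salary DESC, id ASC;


Sorting by salary DESC, then id ASC for ties

7 rows:
Jack, 110000
Rosa, 100000
Olivia, 90000
Quinn, 70000
Karen, 70000
Pete, 60000
Wendy, 40000


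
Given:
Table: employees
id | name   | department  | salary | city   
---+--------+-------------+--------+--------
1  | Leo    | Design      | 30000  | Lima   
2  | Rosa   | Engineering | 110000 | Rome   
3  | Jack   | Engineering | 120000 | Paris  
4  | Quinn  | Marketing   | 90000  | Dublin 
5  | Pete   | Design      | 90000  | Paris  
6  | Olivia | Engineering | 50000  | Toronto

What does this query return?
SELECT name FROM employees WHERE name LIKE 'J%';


LIKE 'J%' matches names starting with 'J'
Matching: 1

1 rows:
Jack


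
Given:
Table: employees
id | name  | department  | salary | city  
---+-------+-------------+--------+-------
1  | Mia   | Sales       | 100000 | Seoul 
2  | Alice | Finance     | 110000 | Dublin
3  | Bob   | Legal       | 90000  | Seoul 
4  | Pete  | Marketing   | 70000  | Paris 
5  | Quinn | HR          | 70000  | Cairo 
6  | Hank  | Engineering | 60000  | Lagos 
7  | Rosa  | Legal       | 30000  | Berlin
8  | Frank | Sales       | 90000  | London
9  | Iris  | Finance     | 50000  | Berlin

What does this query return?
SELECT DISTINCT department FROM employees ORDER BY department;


All 'department' values (row order): Sales, Finance, Legal, Marketing, HR, Engineering, Legal, Sales, Finance
Removing duplicates leaves 6 unique value(s).

6 values:
Engineering
Finance
HR
Legal
Marketing
Sales


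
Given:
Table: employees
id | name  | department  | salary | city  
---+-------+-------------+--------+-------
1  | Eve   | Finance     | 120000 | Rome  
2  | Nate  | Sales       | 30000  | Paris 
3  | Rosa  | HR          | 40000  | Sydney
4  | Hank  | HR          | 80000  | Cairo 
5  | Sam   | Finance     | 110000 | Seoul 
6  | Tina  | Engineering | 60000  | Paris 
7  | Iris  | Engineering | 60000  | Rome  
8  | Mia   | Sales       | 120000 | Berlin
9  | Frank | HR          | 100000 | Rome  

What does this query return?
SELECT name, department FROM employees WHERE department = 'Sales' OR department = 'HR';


Filtering: department = 'Sales' OR 'HR'
Matching: 5 rows

5 rows:
Nate, Sales
Rosa, HR
Hank, HR
Mia, Sales
Frank, HR


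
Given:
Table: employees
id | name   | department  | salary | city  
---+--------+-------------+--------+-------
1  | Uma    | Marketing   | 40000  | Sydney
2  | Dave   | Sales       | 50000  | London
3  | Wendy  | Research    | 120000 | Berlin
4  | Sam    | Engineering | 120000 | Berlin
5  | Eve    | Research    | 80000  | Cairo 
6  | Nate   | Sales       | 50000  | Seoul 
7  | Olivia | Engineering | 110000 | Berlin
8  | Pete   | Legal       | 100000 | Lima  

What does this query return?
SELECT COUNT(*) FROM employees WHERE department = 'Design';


Counting rows where department = 'Design'


0


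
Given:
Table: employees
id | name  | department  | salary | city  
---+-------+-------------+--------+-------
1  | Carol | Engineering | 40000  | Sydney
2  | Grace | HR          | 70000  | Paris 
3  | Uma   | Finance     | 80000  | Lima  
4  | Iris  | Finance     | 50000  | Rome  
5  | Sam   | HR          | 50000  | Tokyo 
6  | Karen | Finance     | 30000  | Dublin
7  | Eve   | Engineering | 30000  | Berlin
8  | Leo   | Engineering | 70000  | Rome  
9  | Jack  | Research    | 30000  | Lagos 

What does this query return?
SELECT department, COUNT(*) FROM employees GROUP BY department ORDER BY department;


Assigning each row to its department group:
  Carol -> Engineering
  Grace -> HR
  Uma -> Finance
  Iris -> Finance
  Sam -> HR
  Karen -> Finance
  Eve -> Engineering
  Leo -> Engineering
  Jack -> Research


4 groups:
Engineering, 3
Finance, 3
HR, 2
Research, 1


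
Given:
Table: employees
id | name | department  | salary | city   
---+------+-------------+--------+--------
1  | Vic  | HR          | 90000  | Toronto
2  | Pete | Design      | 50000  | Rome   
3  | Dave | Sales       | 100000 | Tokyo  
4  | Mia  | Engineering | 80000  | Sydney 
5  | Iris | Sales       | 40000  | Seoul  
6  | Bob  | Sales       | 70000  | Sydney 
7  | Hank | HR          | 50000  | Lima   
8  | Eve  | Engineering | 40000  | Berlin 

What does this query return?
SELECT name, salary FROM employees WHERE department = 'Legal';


Filtering: department = 'Legal'
Matching rows: 0

Empty result set (0 rows)


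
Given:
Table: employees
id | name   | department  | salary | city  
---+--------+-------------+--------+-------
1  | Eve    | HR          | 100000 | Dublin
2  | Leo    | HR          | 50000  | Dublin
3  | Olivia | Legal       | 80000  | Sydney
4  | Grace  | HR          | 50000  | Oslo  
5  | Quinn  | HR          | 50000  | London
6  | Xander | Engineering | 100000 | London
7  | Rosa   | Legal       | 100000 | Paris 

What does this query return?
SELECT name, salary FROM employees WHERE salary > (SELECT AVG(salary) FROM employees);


Subquery: AVG(salary) = 75714.29
Filtering: salary > 75714.29
  Eve (100000) -> MATCH
  Olivia (80000) -> MATCH
  Xander (100000) -> MATCH
  Rosa (100000) -> MATCH


4 rows:
Eve, 100000
Olivia, 80000
Xander, 100000
Rosa, 100000


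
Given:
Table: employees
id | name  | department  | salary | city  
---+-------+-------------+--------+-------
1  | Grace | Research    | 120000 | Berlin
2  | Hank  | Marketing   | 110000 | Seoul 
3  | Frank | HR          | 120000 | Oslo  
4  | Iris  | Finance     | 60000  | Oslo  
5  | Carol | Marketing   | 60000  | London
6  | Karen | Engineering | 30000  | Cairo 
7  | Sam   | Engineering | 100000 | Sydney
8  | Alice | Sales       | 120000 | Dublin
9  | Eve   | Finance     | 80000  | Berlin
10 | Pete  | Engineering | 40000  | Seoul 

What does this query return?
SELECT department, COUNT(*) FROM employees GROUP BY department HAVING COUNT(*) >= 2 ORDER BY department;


Groups with count >= 2:
  Engineering: 3 -> PASS
  Finance: 2 -> PASS
  Marketing: 2 -> PASS
  HR: 1 -> filtered out
  Research: 1 -> filtered out
  Sales: 1 -> filtered out


3 groups:
Engineering, 3
Finance, 2
Marketing, 2


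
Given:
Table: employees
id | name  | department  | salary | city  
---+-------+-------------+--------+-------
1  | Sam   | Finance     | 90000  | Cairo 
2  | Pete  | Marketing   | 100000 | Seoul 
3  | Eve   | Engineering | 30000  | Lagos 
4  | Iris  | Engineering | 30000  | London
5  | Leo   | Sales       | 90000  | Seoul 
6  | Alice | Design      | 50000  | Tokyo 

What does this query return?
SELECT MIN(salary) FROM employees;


Salaries: 90000, 100000, 30000, 30000, 90000, 50000
MIN = 30000

30000


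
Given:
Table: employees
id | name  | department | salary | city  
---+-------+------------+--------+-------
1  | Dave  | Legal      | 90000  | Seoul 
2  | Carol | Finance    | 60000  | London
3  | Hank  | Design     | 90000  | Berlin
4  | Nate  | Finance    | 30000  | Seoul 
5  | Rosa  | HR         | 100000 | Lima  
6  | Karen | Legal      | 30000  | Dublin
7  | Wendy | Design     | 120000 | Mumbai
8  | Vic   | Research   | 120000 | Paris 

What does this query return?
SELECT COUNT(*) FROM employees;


COUNT(*) counts all rows

8


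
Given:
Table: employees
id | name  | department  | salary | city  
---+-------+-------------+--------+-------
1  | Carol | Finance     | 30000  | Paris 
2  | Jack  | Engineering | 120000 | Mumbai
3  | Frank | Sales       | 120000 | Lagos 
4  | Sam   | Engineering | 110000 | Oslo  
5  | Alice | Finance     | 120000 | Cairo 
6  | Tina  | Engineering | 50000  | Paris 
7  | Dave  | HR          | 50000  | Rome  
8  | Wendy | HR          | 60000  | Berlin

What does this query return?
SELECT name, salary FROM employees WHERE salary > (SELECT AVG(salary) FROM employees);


Subquery: AVG(salary) = 82500.0
Filtering: salary > 82500.0
  Jack (120000) -> MATCH
  Frank (120000) -> MATCH
  Sam (110000) -> MATCH
  Alice (120000) -> MATCH


4 rows:
Jack, 120000
Frank, 120000
Sam, 110000
Alice, 120000


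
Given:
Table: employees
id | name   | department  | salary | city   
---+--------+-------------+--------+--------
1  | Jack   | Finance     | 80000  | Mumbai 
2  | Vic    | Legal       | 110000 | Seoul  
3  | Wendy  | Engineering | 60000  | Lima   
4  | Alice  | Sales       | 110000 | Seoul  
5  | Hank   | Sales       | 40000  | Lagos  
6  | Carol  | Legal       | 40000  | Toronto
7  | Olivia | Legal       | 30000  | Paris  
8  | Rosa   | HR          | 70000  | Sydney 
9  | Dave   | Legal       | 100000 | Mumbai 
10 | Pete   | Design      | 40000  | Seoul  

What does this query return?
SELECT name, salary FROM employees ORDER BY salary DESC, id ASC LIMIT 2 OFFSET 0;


Sort by salary DESC (id ASC tiebreak), then skip 0 and take 2
Rows 1 through 2

2 rows:
Vic, 110000
Alice, 110000


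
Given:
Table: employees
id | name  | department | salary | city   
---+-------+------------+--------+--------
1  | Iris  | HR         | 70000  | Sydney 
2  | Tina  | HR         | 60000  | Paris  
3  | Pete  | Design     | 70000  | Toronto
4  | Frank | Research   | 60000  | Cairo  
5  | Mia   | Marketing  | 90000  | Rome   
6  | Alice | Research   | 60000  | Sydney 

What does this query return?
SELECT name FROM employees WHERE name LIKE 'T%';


LIKE 'T%' matches names starting with 'T'
Matching: 1

1 rows:
Tina


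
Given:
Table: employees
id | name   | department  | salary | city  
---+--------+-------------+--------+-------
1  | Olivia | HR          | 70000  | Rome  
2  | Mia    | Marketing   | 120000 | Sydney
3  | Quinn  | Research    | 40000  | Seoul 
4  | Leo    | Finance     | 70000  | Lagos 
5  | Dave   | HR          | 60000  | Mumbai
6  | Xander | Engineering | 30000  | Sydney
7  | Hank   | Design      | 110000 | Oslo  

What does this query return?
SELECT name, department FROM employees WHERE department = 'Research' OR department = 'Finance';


Filtering: department = 'Research' OR 'Finance'
Matching: 2 rows

2 rows:
Quinn, Research
Leo, Finance


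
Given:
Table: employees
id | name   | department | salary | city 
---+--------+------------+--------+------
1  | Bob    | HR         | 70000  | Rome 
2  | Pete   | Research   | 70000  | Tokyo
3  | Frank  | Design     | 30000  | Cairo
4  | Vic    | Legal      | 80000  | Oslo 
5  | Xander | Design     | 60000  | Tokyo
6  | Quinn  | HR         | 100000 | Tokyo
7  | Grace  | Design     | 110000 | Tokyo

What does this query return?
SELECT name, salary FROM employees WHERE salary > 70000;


Filtering: salary > 70000
Matching: 3 rows

3 rows:
Vic, 80000
Quinn, 100000
Grace, 110000


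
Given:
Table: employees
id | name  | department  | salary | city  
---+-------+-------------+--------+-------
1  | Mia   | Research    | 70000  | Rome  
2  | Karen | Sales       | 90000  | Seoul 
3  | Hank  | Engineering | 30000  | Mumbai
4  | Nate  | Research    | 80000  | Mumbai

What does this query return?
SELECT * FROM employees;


SELECT * returns all 4 rows with all columns

4 rows:
1, Mia, Research, 70000, Rome
2, Karen, Sales, 90000, Seoul
3, Hank, Engineering, 30000, Mumbai
4, Nate, Research, 80000, Mumbai


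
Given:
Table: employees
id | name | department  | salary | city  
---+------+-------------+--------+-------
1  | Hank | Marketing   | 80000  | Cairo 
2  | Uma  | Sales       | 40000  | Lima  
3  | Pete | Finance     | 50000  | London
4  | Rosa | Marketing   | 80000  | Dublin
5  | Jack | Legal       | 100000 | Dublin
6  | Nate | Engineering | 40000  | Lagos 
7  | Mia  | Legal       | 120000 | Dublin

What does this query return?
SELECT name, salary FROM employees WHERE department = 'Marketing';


Filtering: department = 'Marketing'
Matching rows: 2

2 rows:
Hank, 80000
Rosa, 80000


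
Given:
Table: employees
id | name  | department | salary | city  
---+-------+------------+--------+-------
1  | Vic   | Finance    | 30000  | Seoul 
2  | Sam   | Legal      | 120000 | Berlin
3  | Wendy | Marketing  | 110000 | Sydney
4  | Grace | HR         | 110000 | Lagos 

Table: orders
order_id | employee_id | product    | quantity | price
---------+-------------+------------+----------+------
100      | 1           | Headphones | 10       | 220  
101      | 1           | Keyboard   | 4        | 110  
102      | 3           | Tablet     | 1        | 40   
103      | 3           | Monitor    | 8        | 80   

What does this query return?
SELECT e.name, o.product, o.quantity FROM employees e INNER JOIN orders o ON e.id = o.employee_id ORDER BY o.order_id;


Joining employees.id = orders.employee_id:
  employee Vic (id=1) -> order Headphones
  employee Vic (id=1) -> order Keyboard
  employee Wendy (id=3) -> order Tablet
  employee Wendy (id=3) -> order Monitor


4 rows:
Vic, Headphones, 10
Vic, Keyboard, 4
Wendy, Tablet, 1
Wendy, Monitor, 8


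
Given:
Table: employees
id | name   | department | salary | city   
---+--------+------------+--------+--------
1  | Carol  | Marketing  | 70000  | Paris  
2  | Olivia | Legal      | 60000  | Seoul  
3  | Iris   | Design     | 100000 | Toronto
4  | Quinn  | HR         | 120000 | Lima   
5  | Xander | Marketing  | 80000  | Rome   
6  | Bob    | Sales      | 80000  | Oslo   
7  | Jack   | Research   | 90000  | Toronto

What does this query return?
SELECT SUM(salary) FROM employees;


SUM(salary) = 70000 + 60000 + 100000 + 120000 + 80000 + 80000 + 90000 = 600000

600000


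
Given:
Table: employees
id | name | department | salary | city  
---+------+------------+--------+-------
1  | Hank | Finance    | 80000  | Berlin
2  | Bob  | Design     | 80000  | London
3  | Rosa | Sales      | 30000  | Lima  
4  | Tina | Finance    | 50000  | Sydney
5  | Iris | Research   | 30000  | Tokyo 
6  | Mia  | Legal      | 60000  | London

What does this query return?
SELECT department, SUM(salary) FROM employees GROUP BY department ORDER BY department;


Summing salary within each department:
  Design: 80000 = 80000
  Finance: 80000 + 50000 = 130000
  Legal: 60000 = 60000
  Research: 30000 = 30000
  Sales: 30000 = 30000


5 groups:
Design, 80000
Finance, 130000
Legal, 60000
Research, 30000
Sales, 30000


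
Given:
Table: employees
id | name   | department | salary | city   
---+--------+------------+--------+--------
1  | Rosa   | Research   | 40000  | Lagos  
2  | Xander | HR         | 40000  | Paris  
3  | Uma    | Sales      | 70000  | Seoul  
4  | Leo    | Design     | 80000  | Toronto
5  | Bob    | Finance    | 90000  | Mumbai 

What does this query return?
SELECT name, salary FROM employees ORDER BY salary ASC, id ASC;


Sorting by salary ASC, then id ASC for ties

5 rows:
Rosa, 40000
Xander, 40000
Uma, 70000
Leo, 80000
Bob, 90000


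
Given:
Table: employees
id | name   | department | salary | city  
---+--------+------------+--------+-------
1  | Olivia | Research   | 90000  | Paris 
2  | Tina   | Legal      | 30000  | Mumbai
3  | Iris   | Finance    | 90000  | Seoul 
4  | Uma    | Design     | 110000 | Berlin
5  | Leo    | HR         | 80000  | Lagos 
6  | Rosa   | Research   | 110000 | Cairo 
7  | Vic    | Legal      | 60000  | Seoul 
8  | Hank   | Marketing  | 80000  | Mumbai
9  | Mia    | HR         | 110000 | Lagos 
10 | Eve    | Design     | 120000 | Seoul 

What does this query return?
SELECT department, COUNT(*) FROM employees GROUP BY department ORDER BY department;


Assigning each row to its department group:
  Olivia -> Research
  Tina -> Legal
  Iris -> Finance
  Uma -> Design
  Leo -> HR
  Rosa -> Research
  Vic -> Legal
  Hank -> Marketing
  Mia -> HR
  Eve -> Design


6 groups:
Design, 2
Finance, 1
HR, 2
Legal, 2
Marketing, 1
Research, 2


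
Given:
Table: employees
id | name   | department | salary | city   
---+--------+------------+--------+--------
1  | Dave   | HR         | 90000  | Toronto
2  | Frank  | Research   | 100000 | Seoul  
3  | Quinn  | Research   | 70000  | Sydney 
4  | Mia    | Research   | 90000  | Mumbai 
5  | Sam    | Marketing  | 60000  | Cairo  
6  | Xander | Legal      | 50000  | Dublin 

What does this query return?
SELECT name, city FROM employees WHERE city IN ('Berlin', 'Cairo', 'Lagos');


Filtering: city IN ('Berlin', 'Cairo', 'Lagos')
Matching: 1 rows

1 rows:
Sam, Cairo


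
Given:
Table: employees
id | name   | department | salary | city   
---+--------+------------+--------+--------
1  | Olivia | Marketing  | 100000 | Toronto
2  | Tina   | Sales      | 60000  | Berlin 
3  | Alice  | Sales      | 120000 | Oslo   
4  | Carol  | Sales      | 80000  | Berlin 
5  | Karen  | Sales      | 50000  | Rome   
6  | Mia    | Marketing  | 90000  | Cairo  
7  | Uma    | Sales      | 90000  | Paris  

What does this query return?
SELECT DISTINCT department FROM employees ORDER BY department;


All 'department' values (row order): Marketing, Sales, Sales, Sales, Sales, Marketing, Sales
Removing duplicates leaves 2 unique value(s).

2 values:
Marketing
Sales


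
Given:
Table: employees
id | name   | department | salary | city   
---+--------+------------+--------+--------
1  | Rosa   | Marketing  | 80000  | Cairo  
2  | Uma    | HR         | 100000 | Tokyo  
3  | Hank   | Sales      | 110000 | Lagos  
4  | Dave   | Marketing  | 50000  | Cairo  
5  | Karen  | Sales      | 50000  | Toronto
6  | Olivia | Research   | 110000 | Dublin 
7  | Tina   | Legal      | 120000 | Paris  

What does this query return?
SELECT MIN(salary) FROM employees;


Salaries: 80000, 100000, 110000, 50000, 50000, 110000, 120000
MIN = 50000

50000


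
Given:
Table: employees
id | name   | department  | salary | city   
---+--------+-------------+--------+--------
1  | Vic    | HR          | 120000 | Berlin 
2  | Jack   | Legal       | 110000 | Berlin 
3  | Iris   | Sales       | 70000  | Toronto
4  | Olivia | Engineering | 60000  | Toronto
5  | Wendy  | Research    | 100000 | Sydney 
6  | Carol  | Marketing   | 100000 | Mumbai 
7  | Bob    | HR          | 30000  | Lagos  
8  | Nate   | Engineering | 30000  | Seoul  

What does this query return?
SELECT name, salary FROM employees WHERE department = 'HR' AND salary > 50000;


Filtering: department = 'HR' AND salary > 50000
Matching: 1 rows

1 rows:
Vic, 120000


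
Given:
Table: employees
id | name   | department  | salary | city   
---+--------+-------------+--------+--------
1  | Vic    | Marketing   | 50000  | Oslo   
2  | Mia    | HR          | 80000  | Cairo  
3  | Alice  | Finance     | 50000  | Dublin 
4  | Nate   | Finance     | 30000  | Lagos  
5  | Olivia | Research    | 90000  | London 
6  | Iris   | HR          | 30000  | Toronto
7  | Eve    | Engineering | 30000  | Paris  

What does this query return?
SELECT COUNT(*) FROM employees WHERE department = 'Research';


Counting rows where department = 'Research'
  Olivia -> MATCH


1


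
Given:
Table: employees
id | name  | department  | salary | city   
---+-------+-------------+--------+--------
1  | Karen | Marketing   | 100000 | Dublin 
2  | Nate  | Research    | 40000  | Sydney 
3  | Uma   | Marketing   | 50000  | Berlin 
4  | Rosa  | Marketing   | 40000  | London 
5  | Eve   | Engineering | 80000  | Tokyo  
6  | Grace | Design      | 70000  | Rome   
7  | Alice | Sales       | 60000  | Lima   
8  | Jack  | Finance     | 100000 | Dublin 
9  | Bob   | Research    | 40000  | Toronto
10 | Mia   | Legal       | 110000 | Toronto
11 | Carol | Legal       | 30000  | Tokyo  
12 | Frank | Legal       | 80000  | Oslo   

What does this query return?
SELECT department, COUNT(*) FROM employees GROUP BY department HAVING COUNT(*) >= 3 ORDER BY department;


Groups with count >= 3:
  Legal: 3 -> PASS
  Marketing: 3 -> PASS
  Design: 1 -> filtered out
  Engineering: 1 -> filtered out
  Finance: 1 -> filtered out
  Research: 2 -> filtered out
  Sales: 1 -> filtered out


2 groups:
Legal, 3
Marketing, 3


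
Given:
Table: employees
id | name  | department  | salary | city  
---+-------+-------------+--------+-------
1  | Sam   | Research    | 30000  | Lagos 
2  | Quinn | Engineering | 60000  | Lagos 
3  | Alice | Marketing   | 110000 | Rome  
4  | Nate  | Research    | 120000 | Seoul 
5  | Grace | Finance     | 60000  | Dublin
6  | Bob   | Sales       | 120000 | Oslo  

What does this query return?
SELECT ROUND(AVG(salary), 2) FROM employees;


SUM(salary) = 500000
COUNT = 6
ROUND(AVG, 2) = ROUND(500000 / 6, 2) = 83333.33

83333.33


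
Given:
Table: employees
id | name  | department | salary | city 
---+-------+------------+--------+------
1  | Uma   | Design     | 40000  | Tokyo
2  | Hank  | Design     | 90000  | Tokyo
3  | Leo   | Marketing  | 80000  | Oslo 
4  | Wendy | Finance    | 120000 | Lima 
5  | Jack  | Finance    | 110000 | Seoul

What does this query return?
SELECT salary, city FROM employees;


Projecting columns: salary, city

5 rows:
40000, Tokyo
90000, Tokyo
80000, Oslo
120000, Lima
110000, Seoul


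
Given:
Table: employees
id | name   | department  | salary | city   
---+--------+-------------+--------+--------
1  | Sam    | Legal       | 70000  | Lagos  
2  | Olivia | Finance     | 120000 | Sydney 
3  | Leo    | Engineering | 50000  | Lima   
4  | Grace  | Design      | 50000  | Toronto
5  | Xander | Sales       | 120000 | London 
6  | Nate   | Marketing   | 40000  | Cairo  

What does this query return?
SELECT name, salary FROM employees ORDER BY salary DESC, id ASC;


Sorting by salary DESC, then id ASC for ties

6 rows:
Olivia, 120000
Xander, 120000
Sam, 70000
Leo, 50000
Grace, 50000
Nate, 40000


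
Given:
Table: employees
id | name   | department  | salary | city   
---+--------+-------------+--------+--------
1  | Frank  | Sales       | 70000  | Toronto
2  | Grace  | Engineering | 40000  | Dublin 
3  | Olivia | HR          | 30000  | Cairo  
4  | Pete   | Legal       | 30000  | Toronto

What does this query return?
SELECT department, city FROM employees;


Projecting columns: department, city

4 rows:
Sales, Toronto
Engineering, Dublin
HR, Cairo
Legal, Toronto


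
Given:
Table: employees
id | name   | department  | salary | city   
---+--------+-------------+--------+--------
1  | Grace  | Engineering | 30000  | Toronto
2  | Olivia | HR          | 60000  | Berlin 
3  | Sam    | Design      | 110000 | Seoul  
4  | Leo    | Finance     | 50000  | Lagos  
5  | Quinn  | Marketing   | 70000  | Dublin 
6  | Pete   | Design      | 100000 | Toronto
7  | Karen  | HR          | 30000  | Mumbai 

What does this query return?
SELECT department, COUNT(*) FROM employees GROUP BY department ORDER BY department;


Assigning each row to its department group:
  Grace -> Engineering
  Olivia -> HR
  Sam -> Design
  Leo -> Finance
  Quinn -> Marketing
  Pete -> Design
  Karen -> HR


5 groups:
Design, 2
Engineering, 1
Finance, 1
HR, 2
Marketing, 1


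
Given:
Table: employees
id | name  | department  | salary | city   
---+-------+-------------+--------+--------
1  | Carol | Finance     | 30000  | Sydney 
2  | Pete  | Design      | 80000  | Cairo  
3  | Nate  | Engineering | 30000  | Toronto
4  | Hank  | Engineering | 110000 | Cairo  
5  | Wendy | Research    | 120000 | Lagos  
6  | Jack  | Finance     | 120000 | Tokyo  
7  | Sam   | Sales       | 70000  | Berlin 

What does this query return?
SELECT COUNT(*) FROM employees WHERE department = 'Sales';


Counting rows where department = 'Sales'
  Sam -> MATCH


1


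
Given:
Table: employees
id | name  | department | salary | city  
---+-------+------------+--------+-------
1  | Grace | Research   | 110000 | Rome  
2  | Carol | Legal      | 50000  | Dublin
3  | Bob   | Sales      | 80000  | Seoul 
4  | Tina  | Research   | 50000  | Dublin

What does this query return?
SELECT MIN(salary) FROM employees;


Salaries: 110000, 50000, 80000, 50000
MIN = 50000

50000


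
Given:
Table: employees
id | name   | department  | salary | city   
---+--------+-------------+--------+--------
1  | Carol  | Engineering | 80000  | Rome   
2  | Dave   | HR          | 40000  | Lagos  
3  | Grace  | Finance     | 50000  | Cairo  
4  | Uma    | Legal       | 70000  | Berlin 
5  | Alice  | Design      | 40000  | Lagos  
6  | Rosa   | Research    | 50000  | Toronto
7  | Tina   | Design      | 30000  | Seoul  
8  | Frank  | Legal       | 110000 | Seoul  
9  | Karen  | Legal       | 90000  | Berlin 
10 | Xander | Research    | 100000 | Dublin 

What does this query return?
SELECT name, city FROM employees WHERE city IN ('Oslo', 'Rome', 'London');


Filtering: city IN ('Oslo', 'Rome', 'London')
Matching: 1 rows

1 rows:
Carol, Rome
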